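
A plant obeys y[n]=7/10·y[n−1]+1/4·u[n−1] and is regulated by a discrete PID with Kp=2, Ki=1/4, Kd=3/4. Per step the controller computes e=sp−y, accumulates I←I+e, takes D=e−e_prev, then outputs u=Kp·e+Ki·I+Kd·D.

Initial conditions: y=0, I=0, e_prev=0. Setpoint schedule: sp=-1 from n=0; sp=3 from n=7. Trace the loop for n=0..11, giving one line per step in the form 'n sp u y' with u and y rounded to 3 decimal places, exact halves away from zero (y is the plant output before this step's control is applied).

(exact arithmetic carried between steps; '≈' marks a value shown rounded to 6 d.p. or computed from one; I and e_prev carry over from the previous line; the table rounds u and y to 3 d.p., halves away from zero)
n=0: y=0, sp=-1, e=sp−y=-1; I=-1, D=e−e_prev=-1; u=2·(-1)+1/4·(-1)+3/4·(-1)=-3; next y=7/10·0+1/4·(-3)=-0.75
n=1: y=-0.75, sp=-1, e=sp−y=-0.25; I=-1.25, D=e−e_prev=0.75; u=2·(-0.25)+1/4·(-1.25)+3/4·0.75=-0.25; next y=7/10·(-0.75)+1/4·(-0.25)=-0.5875
n=2: y=-0.5875, sp=-1, e=sp−y=-0.4125; I=-1.6625, D=e−e_prev=-0.1625; u=2·(-0.4125)+1/4·(-1.6625)+3/4·(-0.1625)=-1.3625; next y=7/10·(-0.5875)+1/4·(-1.3625)=-0.751875
n=3: y=-0.751875, sp=-1, e=sp−y=-0.248125; I=-1.910625, D=e−e_prev=0.164375; u=2·(-0.248125)+1/4·(-1.910625)+3/4·0.164375=-0.850625; next y=7/10·(-0.751875)+1/4·(-0.850625)≈-0.738969
n=4: y≈-0.738969, sp=-1, e=sp−y≈-0.261031; I≈-2.171656, D=e−e_prev≈-0.012906; u=2·(-0.261031)+1/4·(-2.171656)+3/4·(-0.012906)≈-1.074656; next y=7/10·(-0.738969)+1/4·(-1.074656)≈-0.785942
n=5: y≈-0.785942, sp=-1, e=sp−y≈-0.214058; I≈-2.385714, D=e−e_prev≈0.046973; u=2·(-0.214058)+1/4·(-2.385714)+3/4·0.046973≈-0.989314; next y=7/10·(-0.785942)+1/4·(-0.989314)≈-0.797488
n=6: y≈-0.797488, sp=-1, e=sp−y≈-0.202512; I≈-2.588226, D=e−e_prev≈0.011546; u=2·(-0.202512)+1/4·(-2.588226)+3/4·0.011546≈-1.043421; next y=7/10·(-0.797488)+1/4·(-1.043421)≈-0.819097
n=7: y≈-0.819097, sp=3, e=sp−y≈3.819097; I≈1.230871, D=e−e_prev≈4.021609; u=2·3.819097+1/4·1.230871+3/4·4.021609≈10.962118; next y=7/10·(-0.819097)+1/4·10.962118≈2.167162
n=8: y≈2.167162, sp=3, e=sp−y≈0.832838; I≈2.063709, D=e−e_prev≈-2.986259; u=2·0.832838+1/4·2.063709+3/4·(-2.986259)≈-0.058090; next y=7/10·2.167162+1/4·(-0.058090)≈1.502491
n=9: y≈1.502491, sp=3, e=sp−y≈1.497509; I≈3.561218, D=e−e_prev≈0.664671; u=2·1.497509+1/4·3.561218+3/4·0.664671≈4.383827; next y=7/10·1.502491+1/4·4.383827≈2.147700
n=10: y≈2.147700, sp=3, e=sp−y≈0.852300; I≈4.413518, D=e−e_prev≈-0.645209; u=2·0.852300+1/4·4.413518+3/4·(-0.645209)≈2.324072; next y=7/10·2.147700+1/4·2.324072≈2.084408
n=11: y≈2.084408, sp=3, e=sp−y≈0.915592; I≈5.329110, D=e−e_prev≈0.063292; u=2·0.915592+1/4·5.329110+3/4·0.063292≈3.210930; next y=7/10·2.084408+1/4·3.210930≈2.261818

0 -1 -3.000 0.000
1 -1 -0.250 -0.750
2 -1 -1.363 -0.588
3 -1 -0.851 -0.752
4 -1 -1.075 -0.739
5 -1 -0.989 -0.786
6 -1 -1.043 -0.797
7 3 10.962 -0.819
8 3 -0.058 2.167
9 3 4.384 1.502
10 3 2.324 2.148
11 3 3.211 2.084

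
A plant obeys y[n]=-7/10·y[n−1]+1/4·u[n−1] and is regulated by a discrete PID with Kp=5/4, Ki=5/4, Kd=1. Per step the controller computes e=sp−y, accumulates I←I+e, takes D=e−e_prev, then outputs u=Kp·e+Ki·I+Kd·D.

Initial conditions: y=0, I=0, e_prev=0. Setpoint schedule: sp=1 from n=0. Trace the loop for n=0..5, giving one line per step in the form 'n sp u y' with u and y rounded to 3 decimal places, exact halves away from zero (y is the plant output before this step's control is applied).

0 1 3.500 0.000
1 1 0.688 0.875
2 1 6.323 -0.441
3 1 -1.346 1.889
4 1 12.291 -1.659
5 1 -8.559 4.234

(exact arithmetic carried between steps; '≈' marks a value shown rounded to 6 d.p. or computed from one; I and e_prev carry over from the previous line; the table rounds u and y to 3 d.p., halves away from zero)
n=0: y=0, sp=1, e=sp−y=1; I=1, D=e−e_prev=1; u=5/4·1+5/4·1+1·1=3.5; next y=-7/10·0+1/4·3.5=0.875
n=1: y=0.875, sp=1, e=sp−y=0.125; I=1.125, D=e−e_prev=-0.875; u=5/4·0.125+5/4·1.125+1·(-0.875)=0.6875; next y=-7/10·0.875+1/4·0.6875=-0.440625
n=2: y=-0.440625, sp=1, e=sp−y=1.440625; I=2.565625, D=e−e_prev=1.315625; u=5/4·1.440625+5/4·2.565625+1·1.315625≈6.323438; next y=-7/10·(-0.440625)+1/4·6.323438≈1.889297
n=3: y≈1.889297, sp=1, e=sp−y≈-0.889297; I≈1.676328, D=e−e_prev≈-2.329922; u=5/4·(-0.889297)+5/4·1.676328+1·(-2.329922)≈-1.346133; next y=-7/10·1.889297+1/4·(-1.346133)≈-1.659041
n=4: y≈-1.659041, sp=1, e=sp−y≈2.659041; I≈4.335369, D=e−e_prev≈3.548338; u=5/4·2.659041+5/4·4.335369+1·3.548338≈12.291351; next y=-7/10·(-1.659041)+1/4·12.291351≈4.234166
n=5: y≈4.234166, sp=1, e=sp−y≈-3.234166; I≈1.101203, D=e−e_prev≈-5.893207; u=5/4·(-3.234166)+5/4·1.101203+1·(-5.893207)≈-8.559412; next y=-7/10·4.234166+1/4·(-8.559412)≈-5.103769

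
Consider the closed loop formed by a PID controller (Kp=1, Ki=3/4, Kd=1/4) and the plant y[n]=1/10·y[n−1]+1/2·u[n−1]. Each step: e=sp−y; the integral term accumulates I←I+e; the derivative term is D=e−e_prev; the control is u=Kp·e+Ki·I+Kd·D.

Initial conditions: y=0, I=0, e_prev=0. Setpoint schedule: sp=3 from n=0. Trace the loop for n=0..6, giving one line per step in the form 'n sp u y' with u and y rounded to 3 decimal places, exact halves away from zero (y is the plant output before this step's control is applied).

0 3 6.000 0.000
1 3 1.500 3.000
2 3 6.150 1.050
3 3 2.865 3.180
4 3 6.122 1.751
5 3 3.731 3.236
6 3 6.019 2.189

(exact arithmetic carried between steps; '≈' marks a value shown rounded to 6 d.p. or computed from one; I and e_prev carry over from the previous line; the table rounds u and y to 3 d.p., halves away from zero)
n=0: y=0, sp=3, e=sp−y=3; I=3, D=e−e_prev=3; u=1·3+3/4·3+1/4·3=6; next y=1/10·0+1/2·6=3
n=1: y=3, sp=3, e=sp−y=0; I=3, D=e−e_prev=-3; u=1·0+3/4·3+1/4·(-3)=1.5; next y=1/10·3+1/2·1.5=1.05
n=2: y=1.05, sp=3, e=sp−y=1.95; I=4.95, D=e−e_prev=1.95; u=1·1.95+3/4·4.95+1/4·1.95=6.15; next y=1/10·1.05+1/2·6.15=3.18
n=3: y=3.18, sp=3, e=sp−y=-0.18; I=4.77, D=e−e_prev=-2.13; u=1·(-0.18)+3/4·4.77+1/4·(-2.13)=2.865; next y=1/10·3.18+1/2·2.865=1.7505
n=4: y=1.7505, sp=3, e=sp−y=1.2495; I=6.0195, D=e−e_prev=1.4295; u=1·1.2495+3/4·6.0195+1/4·1.4295=6.1215; next y=1/10·1.7505+1/2·6.1215=3.2358
n=5: y=3.2358, sp=3, e=sp−y=-0.2358; I=5.7837, D=e−e_prev=-1.4853; u=1·(-0.2358)+3/4·5.7837+1/4·(-1.4853)=3.73065; next y=1/10·3.2358+1/2·3.73065=2.188905
n=6: y=2.188905, sp=3, e=sp−y=0.811095; I=6.594795, D=e−e_prev=1.046895; u=1·0.811095+3/4·6.594795+1/4·1.046895=6.018915; next y=1/10·2.188905+1/2·6.018915=3.228348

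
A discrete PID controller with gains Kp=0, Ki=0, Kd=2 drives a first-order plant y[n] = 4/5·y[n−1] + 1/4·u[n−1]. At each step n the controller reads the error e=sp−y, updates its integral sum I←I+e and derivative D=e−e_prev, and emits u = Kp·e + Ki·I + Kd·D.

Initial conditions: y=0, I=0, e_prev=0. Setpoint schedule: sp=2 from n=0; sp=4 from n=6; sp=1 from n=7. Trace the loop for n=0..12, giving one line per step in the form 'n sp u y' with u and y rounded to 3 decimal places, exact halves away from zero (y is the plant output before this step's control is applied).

(exact arithmetic carried between steps; '≈' marks a value shown rounded to 6 d.p. or computed from one; I and e_prev carry over from the previous line; the table rounds u and y to 3 d.p., halves away from zero)
n=0: y=0, sp=2, e=sp−y=2; I=2, D=e−e_prev=2; u=0·2+0·2+2·2=4; next y=4/5·0+1/4·4=1
n=1: y=1, sp=2, e=sp−y=1; I=3, D=e−e_prev=-1; u=0·1+0·3+2·(-1)=-2; next y=4/5·1+1/4·(-2)=0.3
n=2: y=0.3, sp=2, e=sp−y=1.7; I=4.7, D=e−e_prev=0.7; u=0·1.7+0·4.7+2·0.7=1.4; next y=4/5·0.3+1/4·1.4=0.59
n=3: y=0.59, sp=2, e=sp−y=1.41; I=6.11, D=e−e_prev=-0.29; u=0·1.41+0·6.11+2·(-0.29)=-0.58; next y=4/5·0.59+1/4·(-0.58)=0.327
n=4: y=0.327, sp=2, e=sp−y=1.673; I=7.783, D=e−e_prev=0.263; u=0·1.673+0·7.783+2·0.263=0.526; next y=4/5·0.327+1/4·0.526=0.3931
n=5: y=0.3931, sp=2, e=sp−y=1.6069; I=9.3899, D=e−e_prev=-0.0661; u=0·1.6069+0·9.3899+2·(-0.0661)=-0.1322; next y=4/5·0.3931+1/4·(-0.1322)=0.28143
n=6: y=0.28143, sp=4, e=sp−y=3.71857; I=13.10847, D=e−e_prev=2.11167; u=0·3.71857+0·13.10847+2·2.11167=4.22334; next y=4/5·0.28143+1/4·4.22334=1.280979
n=7: y=1.280979, sp=1, e=sp−y=-0.280979; I=12.827491, D=e−e_prev=-3.999549; u=0·(-0.280979)+0·12.827491+2·(-3.999549)=-7.999098; next y=4/5·1.280979+1/4·(-7.999098)≈-0.974991
n=8: y≈-0.974991, sp=1, e=sp−y≈1.974991; I≈14.802482, D=e−e_prev≈2.255970; u=0·1.974991+0·14.802482+2·2.255970≈4.511941; next y=4/5·(-0.974991)+1/4·4.511941≈0.347992
n=9: y≈0.347992, sp=1, e=sp−y≈0.652008; I≈15.454490, D=e−e_prev≈-1.322983; u=0·0.652008+0·15.454490+2·(-1.322983)≈-2.645967; next y=4/5·0.347992+1/4·(-2.645967)≈-0.383098
n=10: y≈-0.383098, sp=1, e=sp−y≈1.383098; I≈16.837588, D=e−e_prev≈0.731090; u=0·1.383098+0·16.837588+2·0.731090≈1.462180; next y=4/5·(-0.383098)+1/4·1.462180≈0.059067
n=11: y≈0.059067, sp=1, e=sp−y≈0.940933; I≈17.778522, D=e−e_prev≈-0.442165; u=0·0.940933+0·17.778522+2·(-0.442165)≈-0.884329; next y=4/5·0.059067+1/4·(-0.884329)≈-0.173829
n=12: y≈-0.173829, sp=1, e=sp−y≈1.173829; I≈18.952351, D=e−e_prev≈0.232896; u=0·1.173829+0·18.952351+2·0.232896≈0.465791; next y=4/5·(-0.173829)+1/4·0.465791≈-0.022615

0 2 4.000 0.000
1 2 -2.000 1.000
2 2 1.400 0.300
3 2 -0.580 0.590
4 2 0.526 0.327
5 2 -0.132 0.393
6 4 4.223 0.281
7 1 -7.999 1.281
8 1 4.512 -0.975
9 1 -2.646 0.348
10 1 1.462 -0.383
11 1 -0.884 0.059
12 1 0.466 -0.174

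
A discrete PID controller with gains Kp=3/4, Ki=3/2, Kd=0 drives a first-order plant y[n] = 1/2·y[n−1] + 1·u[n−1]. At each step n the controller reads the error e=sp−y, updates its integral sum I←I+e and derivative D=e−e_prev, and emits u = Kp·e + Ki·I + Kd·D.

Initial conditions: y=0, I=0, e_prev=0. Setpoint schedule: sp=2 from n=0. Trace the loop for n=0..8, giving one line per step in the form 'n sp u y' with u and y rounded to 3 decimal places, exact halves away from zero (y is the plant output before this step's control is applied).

(exact arithmetic carried between steps; '≈' marks a value shown rounded to 6 d.p. or computed from one; I and e_prev carry over from the previous line; the table rounds u and y to 3 d.p., halves away from zero)
n=0: y=0, sp=2, e=sp−y=2; I=2, D=e−e_prev=2; u=3/4·2+3/2·2+0·2=4.5; next y=1/2·0+1·4.5=4.5
n=1: y=4.5, sp=2, e=sp−y=-2.5; I=-0.5, D=e−e_prev=-4.5; u=3/4·(-2.5)+3/2·(-0.5)+0·(-4.5)=-2.625; next y=1/2·4.5+1·(-2.625)=-0.375
n=2: y=-0.375, sp=2, e=sp−y=2.375; I=1.875, D=e−e_prev=4.875; u=3/4·2.375+3/2·1.875+0·4.875=4.59375; next y=1/2·(-0.375)+1·4.59375=4.40625
n=3: y=4.40625, sp=2, e=sp−y=-2.40625; I=-0.53125, D=e−e_prev=-4.78125; u=3/4·(-2.40625)+3/2·(-0.53125)+0·(-4.78125)≈-2.601563; next y=1/2·4.40625+1·(-2.601563)≈-0.398438
n=4: y≈-0.398438, sp=2, e=sp−y≈2.398438; I≈1.867188, D=e−e_prev≈4.804688; u=3/4·2.398438+3/2·1.867188+0·4.804688≈4.599609; next y=1/2·(-0.398438)+1·4.599609≈4.400391
n=5: y≈4.400391, sp=2, e=sp−y≈-2.400391; I≈-0.533203, D=e−e_prev≈-4.798828; u=3/4·(-2.400391)+3/2·(-0.533203)+0·(-4.798828)≈-2.600098; next y=1/2·4.400391+1·(-2.600098)≈-0.399902
n=6: y≈-0.399902, sp=2, e=sp−y≈2.399902; I≈1.866699, D=e−e_prev≈4.800293; u=3/4·2.399902+3/2·1.866699+0·4.800293≈4.599976; next y=1/2·(-0.399902)+1·4.599976≈4.400024
n=7: y≈4.400024, sp=2, e=sp−y≈-2.400024; I≈-0.533325, D=e−e_prev≈-4.799927; u=3/4·(-2.400024)+3/2·(-0.533325)+0·(-4.799927)≈-2.600006; next y=1/2·4.400024+1·(-2.600006)≈-0.399994
n=8: y≈-0.399994, sp=2, e=sp−y≈2.399994; I≈1.866669, D=e−e_prev≈4.800018; u=3/4·2.399994+3/2·1.866669+0·4.800018≈4.599998; next y=1/2·(-0.399994)+1·4.599998≈4.400002

0 2 4.500 0.000
1 2 -2.625 4.500
2 2 4.594 -0.375
3 2 -2.602 4.406
4 2 4.600 -0.398
5 2 -2.600 4.400
6 2 4.600 -0.400
7 2 -2.600 4.400
8 2 4.600 -0.400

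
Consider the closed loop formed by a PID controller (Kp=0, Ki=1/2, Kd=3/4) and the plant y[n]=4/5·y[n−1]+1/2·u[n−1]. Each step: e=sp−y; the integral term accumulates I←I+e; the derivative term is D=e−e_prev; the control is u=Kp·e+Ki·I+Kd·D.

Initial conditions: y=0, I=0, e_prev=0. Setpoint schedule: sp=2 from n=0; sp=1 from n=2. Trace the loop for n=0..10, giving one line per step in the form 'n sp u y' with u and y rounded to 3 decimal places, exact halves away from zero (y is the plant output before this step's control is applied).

0 2 2.500 0.000
1 2 0.438 1.250
2 1 0.539 1.219
3 1 1.124 1.245
4 1 0.630 1.558
5 1 0.582 1.561
6 1 0.330 1.540
7 1 0.223 1.397
8 1 0.127 1.229
9 1 0.115 1.047
10 1 0.145 0.895

(exact arithmetic carried between steps; '≈' marks a value shown rounded to 6 d.p. or computed from one; I and e_prev carry over from the previous line; the table rounds u and y to 3 d.p., halves away from zero)
n=0: y=0, sp=2, e=sp−y=2; I=2, D=e−e_prev=2; u=0·2+1/2·2+3/4·2=2.5; next y=4/5·0+1/2·2.5=1.25
n=1: y=1.25, sp=2, e=sp−y=0.75; I=2.75, D=e−e_prev=-1.25; u=0·0.75+1/2·2.75+3/4·(-1.25)=0.4375; next y=4/5·1.25+1/2·0.4375=1.21875
n=2: y=1.21875, sp=1, e=sp−y=-0.21875; I=2.53125, D=e−e_prev=-0.96875; u=0·(-0.21875)+1/2·2.53125+3/4·(-0.96875)≈0.539063; next y=4/5·1.21875+1/2·0.539063≈1.244531
n=3: y≈1.244531, sp=1, e=sp−y≈-0.244531; I≈2.286719, D=e−e_prev≈-0.025781; u=0·(-0.244531)+1/2·2.286719+3/4·(-0.025781)≈1.124023; next y=4/5·1.244531+1/2·1.124023≈1.557637
n=4: y≈1.557637, sp=1, e=sp−y≈-0.557637; I≈1.729082, D=e−e_prev≈-0.313105; u=0·(-0.557637)+1/2·1.729082+3/4·(-0.313105)≈0.629712; next y=4/5·1.557637+1/2·0.629712≈1.560965
n=5: y≈1.560965, sp=1, e=sp−y≈-0.560965; I≈1.168117, D=e−e_prev≈-0.003329; u=0·(-0.560965)+1/2·1.168117+3/4·(-0.003329)≈0.581562; next y=4/5·1.560965+1/2·0.581562≈1.539553
n=6: y≈1.539553, sp=1, e=sp−y≈-0.539553; I≈0.628563, D=e−e_prev≈0.021412; u=0·(-0.539553)+1/2·0.628563+3/4·0.021412≈0.330341; next y=4/5·1.539553+1/2·0.330341≈1.396813
n=7: y≈1.396813, sp=1, e=sp−y≈-0.396813; I≈0.231751, D=e−e_prev≈0.142740; u=0·(-0.396813)+1/2·0.231751+3/4·0.142740≈0.222930; next y=4/5·1.396813+1/2·0.222930≈1.228916
n=8: y≈1.228916, sp=1, e=sp−y≈-0.228916; I≈0.002835, D=e−e_prev≈0.167897; u=0·(-0.228916)+1/2·0.002835+3/4·0.167897≈0.127340; next y=4/5·1.228916+1/2·0.127340≈1.046803
n=9: y≈1.046803, sp=1, e=sp−y≈-0.046803; I≈-0.043968, D=e−e_prev≈0.182113; u=0·(-0.046803)+1/2·(-0.043968)+3/4·0.182113≈0.114601; next y=4/5·1.046803+1/2·0.114601≈0.894743
n=10: y≈0.894743, sp=1, e=sp−y≈0.105257; I≈0.061290, D=e−e_prev≈0.152060; u=0·0.105257+1/2·0.061290+3/4·0.152060≈0.144690; next y=4/5·0.894743+1/2·0.144690≈0.788139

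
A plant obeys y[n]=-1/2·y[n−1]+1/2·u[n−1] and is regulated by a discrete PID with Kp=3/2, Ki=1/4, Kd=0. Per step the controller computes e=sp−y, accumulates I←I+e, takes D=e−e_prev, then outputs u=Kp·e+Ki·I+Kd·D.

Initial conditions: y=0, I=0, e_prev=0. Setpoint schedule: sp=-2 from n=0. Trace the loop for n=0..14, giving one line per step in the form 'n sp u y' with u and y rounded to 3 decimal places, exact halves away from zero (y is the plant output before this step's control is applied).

(exact arithmetic carried between steps; '≈' marks a value shown rounded to 6 d.p. or computed from one; I and e_prev carry over from the previous line; the table rounds u and y to 3 d.p., halves away from zero)
n=0: y=0, sp=-2, e=sp−y=-2; I=-2, D=e−e_prev=-2; u=3/2·(-2)+1/4·(-2)+0·(-2)=-3.5; next y=-1/2·0+1/2·(-3.5)=-1.75
n=1: y=-1.75, sp=-2, e=sp−y=-0.25; I=-2.25, D=e−e_prev=1.75; u=3/2·(-0.25)+1/4·(-2.25)+0·1.75=-0.9375; next y=-1/2·(-1.75)+1/2·(-0.9375)=0.40625
n=2: y=0.40625, sp=-2, e=sp−y=-2.40625; I=-4.65625, D=e−e_prev=-2.15625; u=3/2·(-2.40625)+1/4·(-4.65625)+0·(-2.15625)≈-4.773438; next y=-1/2·0.40625+1/2·(-4.773438)≈-2.589844
n=3: y≈-2.589844, sp=-2, e=sp−y≈0.589844; I≈-4.066406, D=e−e_prev≈2.996094; u=3/2·0.589844+1/4·(-4.066406)+0·2.996094≈-0.131836; next y=-1/2·(-2.589844)+1/2·(-0.131836)≈1.229004
n=4: y≈1.229004, sp=-2, e=sp−y≈-3.229004; I≈-7.295410, D=e−e_prev≈-3.818848; u=3/2·(-3.229004)+1/4·(-7.295410)+0·(-3.818848)≈-6.667358; next y=-1/2·1.229004+1/2·(-6.667358)≈-3.948181
n=5: y≈-3.948181, sp=-2, e=sp−y≈1.948181; I≈-5.347229, D=e−e_prev≈5.177185; u=3/2·1.948181+1/4·(-5.347229)+0·5.177185≈1.585464; next y=-1/2·(-3.948181)+1/2·1.585464≈2.766823
n=6: y≈2.766823, sp=-2, e=sp−y≈-4.766823; I≈-10.114052, D=e−e_prev≈-6.715004; u=3/2·(-4.766823)+1/4·(-10.114052)+0·(-6.715004)≈-9.678747; next y=-1/2·2.766823+1/2·(-9.678747)≈-6.222785
n=7: y≈-6.222785, sp=-2, e=sp−y≈4.222785; I≈-5.891267, D=e−e_prev≈8.989608; u=3/2·4.222785+1/4·(-5.891267)+0·8.989608≈4.861361; next y=-1/2·(-6.222785)+1/2·4.861361≈5.542073
n=8: y≈5.542073, sp=-2, e=sp−y≈-7.542073; I≈-13.433340, D=e−e_prev≈-11.764858; u=3/2·(-7.542073)+1/4·(-13.433340)+0·(-11.764858)≈-14.671444; next y=-1/2·5.542073+1/2·(-14.671444)≈-10.106759
n=9: y≈-10.106759, sp=-2, e=sp−y≈8.106759; I≈-5.326581, D=e−e_prev≈15.648831; u=3/2·8.106759+1/4·(-5.326581)+0·15.648831≈10.828493; next y=-1/2·(-10.106759)+1/2·10.828493≈10.467626
n=10: y≈10.467626, sp=-2, e=sp−y≈-12.467626; I≈-17.794207, D=e−e_prev≈-20.574384; u=3/2·(-12.467626)+1/4·(-17.794207)+0·(-20.574384)≈-23.149990; next y=-1/2·10.467626+1/2·(-23.149990)≈-16.808808
n=11: y≈-16.808808, sp=-2, e=sp−y≈14.808808; I≈-2.985399, D=e−e_prev≈27.276433; u=3/2·14.808808+1/4·(-2.985399)+0·27.276433≈21.466862; next y=-1/2·(-16.808808)+1/2·21.466862≈19.137835
n=12: y≈19.137835, sp=-2, e=sp−y≈-21.137835; I≈-24.123234, D=e−e_prev≈-35.946643; u=3/2·(-21.137835)+1/4·(-24.123234)+0·(-35.946643)≈-37.737561; next y=-1/2·19.137835+1/2·(-37.737561)≈-28.437698
n=13: y≈-28.437698, sp=-2, e=sp−y≈26.437698; I≈2.314464, D=e−e_prev≈47.575533; u=3/2·26.437698+1/4·2.314464+0·47.575533≈40.235163; next y=-1/2·(-28.437698)+1/2·40.235163≈34.336430
n=14: y≈34.336430, sp=-2, e=sp−y≈-36.336430; I≈-34.021966, D=e−e_prev≈-62.774128; u=3/2·(-36.336430)+1/4·(-34.021966)+0·(-62.774128)≈-63.010137; next y=-1/2·34.336430+1/2·(-63.010137)≈-48.673284

0 -2 -3.500 0.000
1 -2 -0.938 -1.750
2 -2 -4.773 0.406
3 -2 -0.132 -2.590
4 -2 -6.667 1.229
5 -2 1.585 -3.948
6 -2 -9.679 2.767
7 -2 4.861 -6.223
8 -2 -14.671 5.542
9 -2 10.828 -10.107
10 -2 -23.150 10.468
11 -2 21.467 -16.809
12 -2 -37.738 19.138
13 -2 40.235 -28.438
14 -2 -63.010 34.336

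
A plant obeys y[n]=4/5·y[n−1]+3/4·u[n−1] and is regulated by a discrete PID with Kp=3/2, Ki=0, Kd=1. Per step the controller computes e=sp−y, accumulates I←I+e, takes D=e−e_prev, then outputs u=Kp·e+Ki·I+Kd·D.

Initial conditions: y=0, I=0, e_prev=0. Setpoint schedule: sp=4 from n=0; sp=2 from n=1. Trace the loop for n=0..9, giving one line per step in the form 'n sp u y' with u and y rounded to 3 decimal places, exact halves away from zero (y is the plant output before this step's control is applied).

0 4 10.000 0.000
1 2 -17.750 7.500
2 2 28.781 -7.313
3 2 -43.652 15.736
4 2 69.112 -20.151
5 2 -106.435 35.714
6 2 166.852 -51.255
7 2 -258.592 84.135
8 2 403.725 -126.636
9 2 -627.348 201.485

(exact arithmetic carried between steps; '≈' marks a value shown rounded to 6 d.p. or computed from one; I and e_prev carry over from the previous line; the table rounds u and y to 3 d.p., halves away from zero)
n=0: y=0, sp=4, e=sp−y=4; I=4, D=e−e_prev=4; u=3/2·4+0·4+1·4=10; next y=4/5·0+3/4·10=7.5
n=1: y=7.5, sp=2, e=sp−y=-5.5; I=-1.5, D=e−e_prev=-9.5; u=3/2·(-5.5)+0·(-1.5)+1·(-9.5)=-17.75; next y=4/5·7.5+3/4·(-17.75)=-7.3125
n=2: y=-7.3125, sp=2, e=sp−y=9.3125; I=7.8125, D=e−e_prev=14.8125; u=3/2·9.3125+0·7.8125+1·14.8125=28.78125; next y=4/5·(-7.3125)+3/4·28.78125≈15.735938
n=3: y≈15.735938, sp=2, e=sp−y≈-13.735938; I≈-5.923438, D=e−e_prev≈-23.048438; u=3/2·(-13.735938)+0·(-5.923438)+1·(-23.048438)≈-43.652344; next y=4/5·15.735938+3/4·(-43.652344)≈-20.150508
n=4: y≈-20.150508, sp=2, e=sp−y≈22.150508; I≈16.227070, D=e−e_prev≈35.886445; u=3/2·22.150508+0·16.227070+1·35.886445≈69.112207; next y=4/5·(-20.150508)+3/4·69.112207≈35.713749
n=5: y≈35.713749, sp=2, e=sp−y≈-33.713749; I≈-17.486679, D=e−e_prev≈-55.864257; u=3/2·(-33.713749)+0·(-17.486679)+1·(-55.864257)≈-106.434880; next y=4/5·35.713749+3/4·(-106.434880)≈-51.255161
n=6: y≈-51.255161, sp=2, e=sp−y≈53.255161; I≈35.768482, D=e−e_prev≈86.968910; u=3/2·53.255161+0·35.768482+1·86.968910≈166.851652; next y=4/5·(-51.255161)+3/4·166.851652≈84.134610
n=7: y≈84.134610, sp=2, e=sp−y≈-82.134610; I≈-46.366128, D=e−e_prev≈-135.389771; u=3/2·(-82.134610)+0·(-46.366128)+1·(-135.389771)≈-258.591686; next y=4/5·84.134610+3/4·(-258.591686)≈-126.636076
n=8: y≈-126.636076, sp=2, e=sp−y≈128.636076; I≈82.269949, D=e−e_prev≈210.770686; u=3/2·128.636076+0·82.269949+1·210.770686≈403.724801; next y=4/5·(-126.636076)+3/4·403.724801≈201.484740
n=9: y≈201.484740, sp=2, e=sp−y≈-199.484740; I≈-117.214791, D=e−e_prev≈-328.120816; u=3/2·(-199.484740)+0·(-117.214791)+1·(-328.120816)≈-627.347925; next y=4/5·201.484740+3/4·(-627.347925)≈-309.323152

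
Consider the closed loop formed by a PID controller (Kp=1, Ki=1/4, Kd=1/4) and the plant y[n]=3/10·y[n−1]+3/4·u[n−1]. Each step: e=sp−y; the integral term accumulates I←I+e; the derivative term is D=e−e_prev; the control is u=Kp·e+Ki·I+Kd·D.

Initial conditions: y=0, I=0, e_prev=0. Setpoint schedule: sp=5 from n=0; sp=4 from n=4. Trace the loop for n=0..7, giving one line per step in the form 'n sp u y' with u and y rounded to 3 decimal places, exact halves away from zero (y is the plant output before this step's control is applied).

(exact arithmetic carried between steps; '≈' marks a value shown rounded to 6 d.p. or computed from one; I and e_prev carry over from the previous line; the table rounds u and y to 3 d.p., halves away from zero)
n=0: y=0, sp=5, e=sp−y=5; I=5, D=e−e_prev=5; u=1·5+1/4·5+1/4·5=7.5; next y=3/10·0+3/4·7.5=5.625
n=1: y=5.625, sp=5, e=sp−y=-0.625; I=4.375, D=e−e_prev=-5.625; u=1·(-0.625)+1/4·4.375+1/4·(-5.625)=-0.9375; next y=3/10·5.625+3/4·(-0.9375)=0.984375
n=2: y=0.984375, sp=5, e=sp−y=4.015625; I=8.390625, D=e−e_prev=4.640625; u=1·4.015625+1/4·8.390625+1/4·4.640625≈7.273438; next y=3/10·0.984375+3/4·7.273438≈5.750391
n=3: y≈5.750391, sp=5, e=sp−y≈-0.750391; I≈7.640234, D=e−e_prev≈-4.766016; u=1·(-0.750391)+1/4·7.640234+1/4·(-4.766016)≈-0.031836; next y=3/10·5.750391+3/4·(-0.031836)≈1.701240
n=4: y≈1.701240, sp=4, e=sp−y≈2.298760; I≈9.938994, D=e−e_prev≈3.049150; u=1·2.298760+1/4·9.938994+1/4·3.049150≈5.545796; next y=3/10·1.701240+3/4·5.545796≈4.669719
n=5: y≈4.669719, sp=4, e=sp−y≈-0.669719; I≈9.269275, D=e−e_prev≈-2.968479; u=1·(-0.669719)+1/4·9.269275+1/4·(-2.968479)≈0.905480; next y=3/10·4.669719+3/4·0.905480≈2.080026
n=6: y≈2.080026, sp=4, e=sp−y≈1.919974; I≈11.189249, D=e−e_prev≈2.589693; u=1·1.919974+1/4·11.189249+1/4·2.589693≈5.364710; next y=3/10·2.080026+3/4·5.364710≈4.647540
n=7: y≈4.647540, sp=4, e=sp−y≈-0.647540; I≈10.541709, D=e−e_prev≈-2.567514; u=1·(-0.647540)+1/4·10.541709+1/4·(-2.567514)≈1.346009; next y=3/10·4.647540+3/4·1.346009≈2.403768

0 5 7.500 0.000
1 5 -0.938 5.625
2 5 7.273 0.984
3 5 -0.032 5.750
4 4 5.546 1.701
5 4 0.905 4.670
6 4 5.365 2.080
7 4 1.346 4.648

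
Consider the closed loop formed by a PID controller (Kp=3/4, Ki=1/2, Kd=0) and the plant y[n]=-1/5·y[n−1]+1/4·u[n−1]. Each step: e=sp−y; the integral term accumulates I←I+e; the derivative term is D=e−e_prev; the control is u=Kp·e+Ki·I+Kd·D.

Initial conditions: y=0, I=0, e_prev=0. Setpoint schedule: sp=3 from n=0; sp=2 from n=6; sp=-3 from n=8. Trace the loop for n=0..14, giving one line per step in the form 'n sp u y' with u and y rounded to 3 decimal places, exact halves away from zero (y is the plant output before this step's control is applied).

(exact arithmetic carried between steps; '≈' marks a value shown rounded to 6 d.p. or computed from one; I and e_prev carry over from the previous line; the table rounds u and y to 3 d.p., halves away from zero)
n=0: y=0, sp=3, e=sp−y=3; I=3, D=e−e_prev=3; u=3/4·3+1/2·3+0·3=3.75; next y=-1/5·0+1/4·3.75=0.9375
n=1: y=0.9375, sp=3, e=sp−y=2.0625; I=5.0625, D=e−e_prev=-0.9375; u=3/4·2.0625+1/2·5.0625+0·(-0.9375)=4.078125; next y=-1/5·0.9375+1/4·4.078125≈0.832031
n=2: y≈0.832031, sp=3, e=sp−y≈2.167969; I≈7.230469, D=e−e_prev≈0.105469; u=3/4·2.167969+1/2·7.230469+0·0.105469≈5.241211; next y=-1/5·0.832031+1/4·5.241211≈1.143896
n=3: y≈1.143896, sp=3, e=sp−y≈1.856104; I≈9.086572, D=e−e_prev≈-0.311865; u=3/4·1.856104+1/2·9.086572+0·(-0.311865)≈5.935364; next y=-1/5·1.143896+1/4·5.935364≈1.255062
n=4: y≈1.255062, sp=3, e=sp−y≈1.744938; I≈10.831511, D=e−e_prev≈-0.111165; u=3/4·1.744938+1/2·10.831511+0·(-0.111165)≈6.724459; next y=-1/5·1.255062+1/4·6.724459≈1.430102
n=5: y≈1.430102, sp=3, e=sp−y≈1.569898; I≈12.401408, D=e−e_prev≈-0.175041; u=3/4·1.569898+1/2·12.401408+0·(-0.175041)≈7.378127; next y=-1/5·1.430102+1/4·7.378127≈1.558511
n=6: y≈1.558511, sp=2, e=sp−y≈0.441489; I≈12.842897, D=e−e_prev≈-1.128409; u=3/4·0.441489+1/2·12.842897+0·(-1.128409)≈6.752565; next y=-1/5·1.558511+1/4·6.752565≈1.376439
n=7: y≈1.376439, sp=2, e=sp−y≈0.623561; I≈13.466458, D=e−e_prev≈0.182072; u=3/4·0.623561+1/2·13.466458+0·0.182072≈7.200900; next y=-1/5·1.376439+1/4·7.200900≈1.524937
n=8: y≈1.524937, sp=-3, e=sp−y≈-4.524937; I≈8.941521, D=e−e_prev≈-5.148498; u=3/4·(-4.524937)+1/2·8.941521+0·(-5.148498)≈1.077058; next y=-1/5·1.524937+1/4·1.077058≈-0.035723
n=9: y≈-0.035723, sp=-3, e=sp−y≈-2.964277; I≈5.977244, D=e−e_prev≈1.560660; u=3/4·(-2.964277)+1/2·5.977244+0·1.560660≈0.765414; next y=-1/5·(-0.035723)+1/4·0.765414≈0.198498
n=10: y≈0.198498, sp=-3, e=sp−y≈-3.198498; I≈2.778746, D=e−e_prev≈-0.234221; u=3/4·(-3.198498)+1/2·2.778746+0·(-0.234221)≈-1.009501; next y=-1/5·0.198498+1/4·(-1.009501)≈-0.292075
n=11: y≈-0.292075, sp=-3, e=sp−y≈-2.707925; I≈0.070820, D=e−e_prev≈0.490573; u=3/4·(-2.707925)+1/2·0.070820+0·0.490573≈-1.995534; next y=-1/5·(-0.292075)+1/4·(-1.995534)≈-0.440468
n=12: y≈-0.440468, sp=-3, e=sp−y≈-2.559532; I≈-2.488711, D=e−e_prev≈0.148394; u=3/4·(-2.559532)+1/2·(-2.488711)+0·0.148394≈-3.164004; next y=-1/5·(-0.440468)+1/4·(-3.164004)≈-0.702907
n=13: y≈-0.702907, sp=-3, e=sp−y≈-2.297093; I≈-4.785804, D=e−e_prev≈0.262439; u=3/4·(-2.297093)+1/2·(-4.785804)+0·0.262439≈-4.115721; next y=-1/5·(-0.702907)+1/4·(-4.115721)≈-0.888349
n=14: y≈-0.888349, sp=-3, e=sp−y≈-2.111651; I≈-6.897455, D=e−e_prev≈0.185441; u=3/4·(-2.111651)+1/2·(-6.897455)+0·0.185441≈-5.032466; next y=-1/5·(-0.888349)+1/4·(-5.032466)≈-1.080447

0 3 3.750 0.000
1 3 4.078 0.938
2 3 5.241 0.832
3 3 5.935 1.144
4 3 6.724 1.255
5 3 7.378 1.430
6 2 6.753 1.559
7 2 7.201 1.376
8 -3 1.077 1.525
9 -3 0.765 -0.036
10 -3 -1.010 0.198
11 -3 -1.996 -0.292
12 -3 -3.164 -0.440
13 -3 -4.116 -0.703
14 -3 -5.032 -0.888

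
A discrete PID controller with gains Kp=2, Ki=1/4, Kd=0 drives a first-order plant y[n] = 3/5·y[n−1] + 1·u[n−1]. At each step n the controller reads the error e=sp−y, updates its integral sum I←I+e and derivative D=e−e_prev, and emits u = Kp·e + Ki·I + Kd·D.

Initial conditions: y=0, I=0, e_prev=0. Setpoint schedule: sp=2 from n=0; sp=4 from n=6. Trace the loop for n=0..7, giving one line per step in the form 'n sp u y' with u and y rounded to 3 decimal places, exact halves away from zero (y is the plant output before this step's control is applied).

0 2 4.500 0.000
1 2 -5.125 4.500
2 2 9.831 -2.425
3 2 -13.365 8.376
4 2 22.651 -8.340
5 2 -33.235 17.647
6 4 58.014 -22.646
7 4 -86.238 44.427

(exact arithmetic carried between steps; '≈' marks a value shown rounded to 6 d.p. or computed from one; I and e_prev carry over from the previous line; the table rounds u and y to 3 d.p., halves away from zero)
n=0: y=0, sp=2, e=sp−y=2; I=2, D=e−e_prev=2; u=2·2+1/4·2+0·2=4.5; next y=3/5·0+1·4.5=4.5
n=1: y=4.5, sp=2, e=sp−y=-2.5; I=-0.5, D=e−e_prev=-4.5; u=2·(-2.5)+1/4·(-0.5)+0·(-4.5)=-5.125; next y=3/5·4.5+1·(-5.125)=-2.425
n=2: y=-2.425, sp=2, e=sp−y=4.425; I=3.925, D=e−e_prev=6.925; u=2·4.425+1/4·3.925+0·6.925=9.83125; next y=3/5·(-2.425)+1·9.83125=8.37625
n=3: y=8.37625, sp=2, e=sp−y=-6.37625; I=-2.45125, D=e−e_prev=-10.80125; u=2·(-6.37625)+1/4·(-2.45125)+0·(-10.80125)≈-13.365313; next y=3/5·8.37625+1·(-13.365313)≈-8.339563
n=4: y≈-8.339563, sp=2, e=sp−y≈10.339563; I≈7.888313, D=e−e_prev≈16.715813; u=2·10.339563+1/4·7.888313+0·16.715813≈22.651203; next y=3/5·(-8.339563)+1·22.651203≈17.647466
n=5: y≈17.647466, sp=2, e=sp−y≈-15.647466; I≈-7.759153, D=e−e_prev≈-25.987028; u=2·(-15.647466)+1/4·(-7.759153)+0·(-25.987028)≈-33.234720; next y=3/5·17.647466+1·(-33.234720)≈-22.646240
n=6: y≈-22.646240, sp=4, e=sp−y≈26.646240; I≈18.887087, D=e−e_prev≈42.293706; u=2·26.646240+1/4·18.887087+0·42.293706≈58.014252; next y=3/5·(-22.646240)+1·58.014252≈44.426508
n=7: y≈44.426508, sp=4, e=sp−y≈-40.426508; I≈-21.539421, D=e−e_prev≈-67.072748; u=2·(-40.426508)+1/4·(-21.539421)+0·(-67.072748)≈-86.237871; next y=3/5·44.426508+1·(-86.237871)≈-59.581966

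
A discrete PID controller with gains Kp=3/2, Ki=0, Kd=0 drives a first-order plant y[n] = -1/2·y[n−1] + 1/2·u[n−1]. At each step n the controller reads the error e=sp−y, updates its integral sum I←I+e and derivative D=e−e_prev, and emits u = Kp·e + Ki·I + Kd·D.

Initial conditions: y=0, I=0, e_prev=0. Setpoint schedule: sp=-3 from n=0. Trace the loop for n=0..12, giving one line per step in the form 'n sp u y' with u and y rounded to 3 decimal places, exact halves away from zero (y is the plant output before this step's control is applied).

(exact arithmetic carried between steps; '≈' marks a value shown rounded to 6 d.p. or computed from one; I and e_prev carry over from the previous line; the table rounds u and y to 3 d.p., halves away from zero)
n=0: y=0, sp=-3, e=sp−y=-3; I=-3, D=e−e_prev=-3; u=3/2·(-3)+0·(-3)+0·(-3)=-4.5; next y=-1/2·0+1/2·(-4.5)=-2.25
n=1: y=-2.25, sp=-3, e=sp−y=-0.75; I=-3.75, D=e−e_prev=2.25; u=3/2·(-0.75)+0·(-3.75)+0·2.25=-1.125; next y=-1/2·(-2.25)+1/2·(-1.125)=0.5625
n=2: y=0.5625, sp=-3, e=sp−y=-3.5625; I=-7.3125, D=e−e_prev=-2.8125; u=3/2·(-3.5625)+0·(-7.3125)+0·(-2.8125)=-5.34375; next y=-1/2·0.5625+1/2·(-5.34375)=-2.953125
n=3: y=-2.953125, sp=-3, e=sp−y=-0.046875; I=-7.359375, D=e−e_prev=3.515625; u=3/2·(-0.046875)+0·(-7.359375)+0·3.515625≈-0.070313; next y=-1/2·(-2.953125)+1/2·(-0.070313)≈1.441406
n=4: y≈1.441406, sp=-3, e=sp−y≈-4.441406; I≈-11.800781, D=e−e_prev≈-4.394531; u=3/2·(-4.441406)+0·(-11.800781)+0·(-4.394531)≈-6.662109; next y=-1/2·1.441406+1/2·(-6.662109)≈-4.051758
n=5: y≈-4.051758, sp=-3, e=sp−y≈1.051758; I≈-10.749023, D=e−e_prev≈5.493164; u=3/2·1.051758+0·(-10.749023)+0·5.493164≈1.577637; next y=-1/2·(-4.051758)+1/2·1.577637≈2.814697
n=6: y≈2.814697, sp=-3, e=sp−y≈-5.814697; I≈-16.563721, D=e−e_prev≈-6.866455; u=3/2·(-5.814697)+0·(-16.563721)+0·(-6.866455)≈-8.722046; next y=-1/2·2.814697+1/2·(-8.722046)≈-5.768372
n=7: y≈-5.768372, sp=-3, e=sp−y≈2.768372; I≈-13.795349, D=e−e_prev≈8.583069; u=3/2·2.768372+0·(-13.795349)+0·8.583069≈4.152557; next y=-1/2·(-5.768372)+1/2·4.152557≈4.960464
n=8: y≈4.960464, sp=-3, e=sp−y≈-7.960464; I≈-21.755814, D=e−e_prev≈-10.728836; u=3/2·(-7.960464)+0·(-21.755814)+0·(-10.728836)≈-11.940697; next y=-1/2·4.960464+1/2·(-11.940697)≈-8.450581
n=9: y≈-8.450581, sp=-3, e=sp−y≈5.450581; I≈-16.305233, D=e−e_prev≈13.411045; u=3/2·5.450581+0·(-16.305233)+0·13.411045≈8.175871; next y=-1/2·(-8.450581)+1/2·8.175871≈8.313226
n=10: y≈8.313226, sp=-3, e=sp−y≈-11.313226; I≈-27.618459, D=e−e_prev≈-16.763806; u=3/2·(-11.313226)+0·(-27.618459)+0·(-16.763806)≈-16.969839; next y=-1/2·8.313226+1/2·(-16.969839)≈-12.641532
n=11: y≈-12.641532, sp=-3, e=sp−y≈9.641532; I≈-17.976927, D=e−e_prev≈20.954758; u=3/2·9.641532+0·(-17.976927)+0·20.954758≈14.462298; next y=-1/2·(-12.641532)+1/2·14.462298≈13.551915
n=12: y≈13.551915, sp=-3, e=sp−y≈-16.551915; I≈-34.528842, D=e−e_prev≈-26.193447; u=3/2·(-16.551915)+0·(-34.528842)+0·(-26.193447)≈-24.827873; next y=-1/2·13.551915+1/2·(-24.827873)≈-19.189894

0 -3 -4.500 0.000
1 -3 -1.125 -2.250
2 -3 -5.344 0.563
3 -3 -0.070 -2.953
4 -3 -6.662 1.441
5 -3 1.578 -4.052
6 -3 -8.722 2.815
7 -3 4.153 -5.768
8 -3 -11.941 4.960
9 -3 8.176 -8.451
10 -3 -16.970 8.313
11 -3 14.462 -12.642
12 -3 -24.828 13.552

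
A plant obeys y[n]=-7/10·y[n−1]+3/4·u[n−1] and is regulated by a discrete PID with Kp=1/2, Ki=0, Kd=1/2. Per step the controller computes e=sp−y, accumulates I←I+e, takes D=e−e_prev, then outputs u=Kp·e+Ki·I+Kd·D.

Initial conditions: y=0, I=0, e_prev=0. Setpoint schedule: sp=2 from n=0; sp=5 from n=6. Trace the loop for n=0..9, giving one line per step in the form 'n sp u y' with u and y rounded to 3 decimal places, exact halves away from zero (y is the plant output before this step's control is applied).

(exact arithmetic carried between steps; '≈' marks a value shown rounded to 6 d.p. or computed from one; I and e_prev carry over from the previous line; the table rounds u and y to 3 d.p., halves away from zero)
n=0: y=0, sp=2, e=sp−y=2; I=2, D=e−e_prev=2; u=1/2·2+0·2+1/2·2=2; next y=-7/10·0+3/4·2=1.5
n=1: y=1.5, sp=2, e=sp−y=0.5; I=2.5, D=e−e_prev=-1.5; u=1/2·0.5+0·2.5+1/2·(-1.5)=-0.5; next y=-7/10·1.5+3/4·(-0.5)=-1.425
n=2: y=-1.425, sp=2, e=sp−y=3.425; I=5.925, D=e−e_prev=2.925; u=1/2·3.425+0·5.925+1/2·2.925=3.175; next y=-7/10·(-1.425)+3/4·3.175=3.37875
n=3: y=3.37875, sp=2, e=sp−y=-1.37875; I=4.54625, D=e−e_prev=-4.80375; u=1/2·(-1.37875)+0·4.54625+1/2·(-4.80375)=-3.09125; next y=-7/10·3.37875+3/4·(-3.09125)≈-4.683563
n=4: y≈-4.683563, sp=2, e=sp−y≈6.683563; I≈11.229813, D=e−e_prev≈8.062313; u=1/2·6.683563+0·11.229813+1/2·8.062313≈7.372938; next y=-7/10·(-4.683563)+3/4·7.372938≈8.808197
n=5: y≈8.808197, sp=2, e=sp−y≈-6.808197; I≈4.421616, D=e−e_prev≈-13.491759; u=1/2·(-6.808197)+0·4.421616+1/2·(-13.491759)≈-10.149978; next y=-7/10·8.808197+3/4·(-10.149978)≈-13.778221
n=6: y≈-13.778221, sp=5, e=sp−y≈18.778221; I≈23.199837, D=e−e_prev≈25.586418; u=1/2·18.778221+0·23.199837+1/2·25.586418≈22.182320; next y=-7/10·(-13.778221)+3/4·22.182320≈26.281495
n=7: y≈26.281495, sp=5, e=sp−y≈-21.281495; I≈1.918342, D=e−e_prev≈-40.059716; u=1/2·(-21.281495)+0·1.918342+1/2·(-40.059716)≈-30.670606; next y=-7/10·26.281495+3/4·(-30.670606)≈-41.400001
n=8: y≈-41.400001, sp=5, e=sp−y≈46.400001; I≈48.318343, D=e−e_prev≈67.681495; u=1/2·46.400001+0·48.318343+1/2·67.681495≈57.040748; next y=-7/10·(-41.400001)+3/4·57.040748≈71.760561
n=9: y≈71.760561, sp=5, e=sp−y≈-66.760561; I≈-18.442219, D=e−e_prev≈-113.160562; u=1/2·(-66.760561)+0·(-18.442219)+1/2·(-113.160562)≈-89.960562; next y=-7/10·71.760561+3/4·(-89.960562)≈-117.702814

0 2 2.000 0.000
1 2 -0.500 1.500
2 2 3.175 -1.425
3 2 -3.091 3.379
4 2 7.373 -4.684
5 2 -10.150 8.808
6 5 22.182 -13.778
7 5 -30.671 26.281
8 5 57.041 -41.400
9 5 -89.961 71.761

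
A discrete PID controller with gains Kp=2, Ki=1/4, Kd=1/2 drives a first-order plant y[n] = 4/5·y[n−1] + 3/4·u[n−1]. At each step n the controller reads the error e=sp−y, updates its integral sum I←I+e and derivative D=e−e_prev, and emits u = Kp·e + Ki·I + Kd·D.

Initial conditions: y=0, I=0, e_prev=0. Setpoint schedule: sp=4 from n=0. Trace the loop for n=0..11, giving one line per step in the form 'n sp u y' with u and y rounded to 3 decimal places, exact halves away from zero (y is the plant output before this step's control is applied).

(exact arithmetic carried between steps; '≈' marks a value shown rounded to 6 d.p. or computed from one; I and e_prev carry over from the previous line; the table rounds u and y to 3 d.p., halves away from zero)
n=0: y=0, sp=4, e=sp−y=4; I=4, D=e−e_prev=4; u=2·4+1/4·4+1/2·4=11; next y=4/5·0+3/4·11=8.25
n=1: y=8.25, sp=4, e=sp−y=-4.25; I=-0.25, D=e−e_prev=-8.25; u=2·(-4.25)+1/4·(-0.25)+1/2·(-8.25)=-12.6875; next y=4/5·8.25+3/4·(-12.6875)=-2.915625
n=2: y=-2.915625, sp=4, e=sp−y=6.915625; I=6.665625, D=e−e_prev=11.165625; u=2·6.915625+1/4·6.665625+1/2·11.165625≈21.080469; next y=4/5·(-2.915625)+3/4·21.080469≈13.477852
n=3: y≈13.477852, sp=4, e=sp−y≈-9.477852; I≈-2.812227, D=e−e_prev≈-16.393477; u=2·(-9.477852)+1/4·(-2.812227)+1/2·(-16.393477)≈-27.855498; next y=4/5·13.477852+3/4·(-27.855498)≈-10.109342
n=4: y≈-10.109342, sp=4, e=sp−y≈14.109342; I≈11.297116, D=e−e_prev≈23.587194; u=2·14.109342+1/4·11.297116+1/2·23.587194≈42.836560; next y=4/5·(-10.109342)+3/4·42.836560≈24.039946
n=5: y≈24.039946, sp=4, e=sp−y≈-20.039946; I≈-8.742831, D=e−e_prev≈-34.149289; u=2·(-20.039946)+1/4·(-8.742831)+1/2·(-34.149289)≈-59.340245; next y=4/5·24.039946+3/4·(-59.340245)≈-25.273227
n=6: y≈-25.273227, sp=4, e=sp−y≈29.273227; I≈20.530396, D=e−e_prev≈49.313173; u=2·29.273227+1/4·20.530396+1/2·49.313173≈88.335639; next y=4/5·(-25.273227)+3/4·88.335639≈46.033148
n=7: y≈46.033148, sp=4, e=sp−y≈-42.033148; I≈-21.502752, D=e−e_prev≈-71.306374; u=2·(-42.033148)+1/4·(-21.502752)+1/2·(-71.306374)≈-125.095171; next y=4/5·46.033148+3/4·(-125.095171)≈-56.994860
n=8: y≈-56.994860, sp=4, e=sp−y≈60.994860; I≈39.492108, D=e−e_prev≈103.028008; u=2·60.994860+1/4·39.492108+1/2·103.028008≈183.376750; next y=4/5·(-56.994860)+3/4·183.376750≈91.936675
n=9: y≈91.936675, sp=4, e=sp−y≈-87.936675; I≈-48.444567, D=e−e_prev≈-148.931535; u=2·(-87.936675)+1/4·(-48.444567)+1/2·(-148.931535)≈-262.450259; next y=4/5·91.936675+3/4·(-262.450259)≈-123.288354
n=10: y≈-123.288354, sp=4, e=sp−y≈127.288354; I≈78.843787, D=e−e_prev≈215.225029; u=2·127.288354+1/4·78.843787+1/2·215.225029≈381.900170; next y=4/5·(-123.288354)+3/4·381.900170≈187.794444
n=11: y≈187.794444, sp=4, e=sp−y≈-183.794444; I≈-104.950657, D=e−e_prev≈-311.082798; u=2·(-183.794444)+1/4·(-104.950657)+1/2·(-311.082798)≈-549.367951; next y=4/5·187.794444+3/4·(-549.367951)≈-261.790408

0 4 11.000 0.000
1 4 -12.688 8.250
2 4 21.080 -2.916
3 4 -27.855 13.478
4 4 42.837 -10.109
5 4 -59.340 24.040
6 4 88.336 -25.273
7 4 -125.095 46.033
8 4 183.377 -56.995
9 4 -262.450 91.937
10 4 381.900 -123.288
11 4 -549.368 187.794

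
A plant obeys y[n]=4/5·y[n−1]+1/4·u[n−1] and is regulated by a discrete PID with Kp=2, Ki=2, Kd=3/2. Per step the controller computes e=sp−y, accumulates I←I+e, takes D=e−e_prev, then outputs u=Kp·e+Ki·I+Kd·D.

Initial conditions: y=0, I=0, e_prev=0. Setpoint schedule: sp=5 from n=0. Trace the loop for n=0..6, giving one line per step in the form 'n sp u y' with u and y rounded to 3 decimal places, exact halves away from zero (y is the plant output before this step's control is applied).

0 5 27.500 0.000
1 5 -7.813 6.875
2 5 17.055 3.547
3 5 -4.580 7.101
4 5 10.658 4.536
5 5 -1.927 6.293
6 5 7.695 4.553

(exact arithmetic carried between steps; '≈' marks a value shown rounded to 6 d.p. or computed from one; I and e_prev carry over from the previous line; the table rounds u and y to 3 d.p., halves away from zero)
n=0: y=0, sp=5, e=sp−y=5; I=5, D=e−e_prev=5; u=2·5+2·5+3/2·5=27.5; next y=4/5·0+1/4·27.5=6.875
n=1: y=6.875, sp=5, e=sp−y=-1.875; I=3.125, D=e−e_prev=-6.875; u=2·(-1.875)+2·3.125+3/2·(-6.875)=-7.8125; next y=4/5·6.875+1/4·(-7.8125)=3.546875
n=2: y=3.546875, sp=5, e=sp−y=1.453125; I=4.578125, D=e−e_prev=3.328125; u=2·1.453125+2·4.578125+3/2·3.328125≈17.054688; next y=4/5·3.546875+1/4·17.054688≈7.101172
n=3: y≈7.101172, sp=5, e=sp−y≈-2.101172; I≈2.476953, D=e−e_prev≈-3.554297; u=2·(-2.101172)+2·2.476953+3/2·(-3.554297)≈-4.579883; next y=4/5·7.101172+1/4·(-4.579883)≈4.535967
n=4: y≈4.535967, sp=5, e=sp−y≈0.464033; I≈2.940986, D=e−e_prev≈2.565205; u=2·0.464033+2·2.940986+3/2·2.565205≈10.657847; next y=4/5·4.535967+1/4·10.657847≈6.293235
n=5: y≈6.293235, sp=5, e=sp−y≈-1.293235; I≈1.647751, D=e−e_prev≈-1.757268; u=2·(-1.293235)+2·1.647751+3/2·(-1.757268)≈-1.926870; next y=4/5·6.293235+1/4·(-1.926870)≈4.552871
n=6: y≈4.552871, sp=5, e=sp−y≈0.447129; I≈2.094881, D=e−e_prev≈1.740365; u=2·0.447129+2·2.094881+3/2·1.740365≈7.694567; next y=4/5·4.552871+1/4·7.694567≈5.565938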